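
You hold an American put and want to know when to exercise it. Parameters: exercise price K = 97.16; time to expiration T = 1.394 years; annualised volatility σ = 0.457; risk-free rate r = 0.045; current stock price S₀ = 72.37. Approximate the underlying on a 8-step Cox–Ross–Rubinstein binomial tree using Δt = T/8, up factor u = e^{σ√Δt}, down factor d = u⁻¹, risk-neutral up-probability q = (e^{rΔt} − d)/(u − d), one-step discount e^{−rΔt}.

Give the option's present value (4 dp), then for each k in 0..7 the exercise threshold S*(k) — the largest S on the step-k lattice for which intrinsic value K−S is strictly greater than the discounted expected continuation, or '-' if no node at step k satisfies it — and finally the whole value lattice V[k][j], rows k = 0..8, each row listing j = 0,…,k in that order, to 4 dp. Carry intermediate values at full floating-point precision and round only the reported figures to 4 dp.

price = 30.0106
boundary = - - 49.4152 40.8330 49.4152 59.8012 49.4152 59.8012
tree:
30.0106
38.4521 21.1034
47.7448 28.7368 12.9484
56.3270 37.7850 19.1324 6.2729
63.4186 47.7448 27.3152 10.3324 1.8536
69.2786 56.3270 37.3588 16.5778 3.5448 0.0000
74.1209 63.4186 47.7448 25.6190 6.7788 0.0000 0.0000
78.1222 69.2786 56.3270 37.3588 12.9633 0.0000 0.0000 0.0000
81.4286 74.1209 63.4186 47.7448 24.7900 0.0000 0.0000 0.0000 0.0000

Δt=0.17425, u=1.21018, d=0.82633, q=0.47296, disc=e^(-rΔt)=0.99219
k=8 terminal: V=max(K-S,0) → 81.4286 74.1209 63.4186 47.7448 24.7900 0.0000 0.0000 0.0000 0.0000
k=7: j=0 S=19.0378 intr=78.1222 cont=77.3634 V=78.1222[EX]; j=1 S=27.8814 intr=69.2786 cont=68.5198 V=69.2786[EX]; j=2 S=40.8330 intr=56.3270 cont=55.5681 V=56.3270[EX]; j=3 S=59.8012 intr=37.3588 cont=36.6000 V=37.3588[EX]; j=4 S=87.5805 intr=9.5795 cont=12.9633 V=12.9633[hold]; j=5 S=128.2642 intr=0.0000 cont=0.0000 V=0.0000[hold]; j=6 S=187.8466 intr=0.0000 cont=0.0000 V=0.0000[hold]; j=7 S=275.1066 intr=0.0000 cont=0.0000 V=0.0000[hold]  S*(7)=59.8012
k=6: j=0 S=23.0391 intr=74.1209 cont=73.3621 V=74.1209[EX]; j=1 S=33.7414 intr=63.4186 cont=62.6597 V=63.4186[EX]; j=2 S=49.4152 intr=47.7448 cont=46.9859 V=47.7448[EX]; j=3 S=72.3700 intr=24.7900 cont=25.6190 V=25.6190[hold]; j=4 S=105.9879 intr=0.0000 cont=6.7788 V=6.7788[hold]; j=5 S=155.2224 intr=0.0000 cont=0.0000 V=0.0000[hold]; j=6 S=227.3276 intr=0.0000 cont=0.0000 V=0.0000[hold]  S*(6)=49.4152
k=5: j=0 S=27.8814 intr=69.2786 cont=68.5198 V=69.2786[EX]; j=1 S=40.8330 intr=56.3270 cont=55.5681 V=56.3270[EX]; j=2 S=59.8012 intr=37.3588 cont=36.9890 V=37.3588[EX]; j=3 S=87.5805 intr=9.5795 cont=16.5778 V=16.5778[hold]; j=4 S=128.2642 intr=0.0000 cont=3.5448 V=3.5448[hold]; j=5 S=187.8466 intr=0.0000 cont=0.0000 V=0.0000[hold]  S*(5)=59.8012
k=4: j=0 S=33.7414 intr=63.4186 cont=62.6597 V=63.4186[EX]; j=1 S=49.4152 intr=47.7448 cont=46.9859 V=47.7448[EX]; j=2 S=72.3700 intr=24.7900 cont=27.3152 V=27.3152[hold]; j=3 S=105.9879 intr=0.0000 cont=10.3324 V=10.3324[hold]; j=4 S=155.2224 intr=0.0000 cont=1.8536 V=1.8536[hold]  S*(4)=49.4152
k=3: j=0 S=40.8330 intr=56.3270 cont=55.5681 V=56.3270[EX]; j=1 S=59.8012 intr=37.3588 cont=37.7850 V=37.7850[hold]; j=2 S=87.5805 intr=9.5795 cont=19.1324 V=19.1324[hold]; j=3 S=128.2642 intr=0.0000 cont=6.2729 V=6.2729[hold]  S*(3)=40.8330
k=2: j=0 S=49.4152 intr=47.7448 cont=47.1859 V=47.7448[EX]; j=1 S=72.3700 intr=24.7900 cont=28.7368 V=28.7368[hold]; j=2 S=105.9879 intr=0.0000 cont=12.9484 V=12.9484[hold]  S*(2)=49.4152
k=1: j=0 S=59.8012 intr=37.3588 cont=38.4521 V=38.4521[hold]; j=1 S=87.5805 intr=9.5795 cont=21.1034 V=21.1034[hold]  S*(1)=-
k=0: j=0 S=72.3700 intr=24.7900 cont=30.0106 V=30.0106[hold]  S*(0)=-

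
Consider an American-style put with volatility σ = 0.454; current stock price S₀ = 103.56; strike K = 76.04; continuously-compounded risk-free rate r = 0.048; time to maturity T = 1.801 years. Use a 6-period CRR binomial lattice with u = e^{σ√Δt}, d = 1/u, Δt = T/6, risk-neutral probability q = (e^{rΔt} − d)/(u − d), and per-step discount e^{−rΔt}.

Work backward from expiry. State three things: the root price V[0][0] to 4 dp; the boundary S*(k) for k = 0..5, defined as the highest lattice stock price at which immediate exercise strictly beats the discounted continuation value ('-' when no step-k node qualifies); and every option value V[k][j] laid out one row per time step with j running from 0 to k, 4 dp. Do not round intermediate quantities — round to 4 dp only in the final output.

price = 8.7639
boundary = - - - - 38.2908 49.1043
tree:
8.7639
13.2772 3.8852
19.5569 6.5229 0.9956
27.8012 10.7554 1.8950 0.0000
37.7492 17.3117 3.6071 0.0000 0.0000
46.1813 26.9357 6.8658 0.0000 0.0000 0.0000
52.7566 37.7492 13.0686 0.0000 0.0000 0.0000 0.0000

Δt=0.30017, u=1.28240, d=0.77979, q=0.46701, disc=e^(-rΔt)=0.98570
k=6 terminal: V=max(K-S,0) → 52.7566 37.7492 13.0686 0.0000 0.0000 0.0000 0.0000
k=5: j=0 S=29.8587 intr=46.1813 cont=45.0936 V=46.1813[EX]; j=1 S=49.1043 intr=26.9357 cont=25.8480 V=26.9357[EX]; j=2 S=80.7547 intr=0.0000 cont=6.8658 V=6.8658[hold]; j=3 S=132.8056 intr=0.0000 cont=0.0000 V=0.0000[hold]; j=4 S=218.4062 intr=0.0000 cont=0.0000 V=0.0000[hold]; j=5 S=359.1811 intr=0.0000 cont=0.0000 V=0.0000[hold]  S*(5)=49.1043
k=4: j=0 S=38.2908 intr=37.7492 cont=36.6614 V=37.7492[EX]; j=1 S=62.9714 intr=13.0686 cont=17.3117 V=17.3117[hold]; j=2 S=103.5600 intr=0.0000 cont=3.6071 V=3.6071[hold]; j=3 S=170.3102 intr=0.0000 cont=0.0000 V=0.0000[hold]; j=4 S=280.0846 intr=0.0000 cont=0.0000 V=0.0000[hold]  S*(4)=38.2908
k=3: j=0 S=49.1043 intr=26.9357 cont=27.8012 V=27.8012[hold]; j=1 S=80.7547 intr=0.0000 cont=10.7554 V=10.7554[hold]; j=2 S=132.8056 intr=0.0000 cont=1.8950 V=1.8950[hold]; j=3 S=218.4062 intr=0.0000 cont=0.0000 V=0.0000[hold]  S*(3)=-
k=2: j=0 S=62.9714 intr=13.0686 cont=19.5569 V=19.5569[hold]; j=1 S=103.5600 intr=0.0000 cont=6.5229 V=6.5229[hold]; j=2 S=170.3102 intr=0.0000 cont=0.9956 V=0.9956[hold]  S*(2)=-
k=1: j=0 S=80.7547 intr=0.0000 cont=13.2772 V=13.2772[hold]; j=1 S=132.8056 intr=0.0000 cont=3.8852 V=3.8852[hold]  S*(1)=-
k=0: j=0 S=103.5600 intr=0.0000 cont=8.7639 V=8.7639[hold]  S*(0)=-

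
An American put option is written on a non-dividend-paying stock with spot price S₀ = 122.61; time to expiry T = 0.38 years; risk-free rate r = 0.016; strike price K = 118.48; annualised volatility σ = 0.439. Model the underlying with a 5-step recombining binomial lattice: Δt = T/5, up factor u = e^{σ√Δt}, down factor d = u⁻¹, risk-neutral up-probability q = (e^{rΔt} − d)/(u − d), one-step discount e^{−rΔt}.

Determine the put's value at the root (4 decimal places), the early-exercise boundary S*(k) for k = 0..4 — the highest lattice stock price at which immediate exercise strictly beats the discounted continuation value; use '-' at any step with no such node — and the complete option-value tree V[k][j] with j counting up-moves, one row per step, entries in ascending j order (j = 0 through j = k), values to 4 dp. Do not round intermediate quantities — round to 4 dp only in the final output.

price = 11.2747
boundary = - - - 85.2797 96.2511
tree:
11.2747
16.7649 5.2305
24.1069 8.6863 1.4212
33.2003 14.1098 2.7093 0.0000
42.9211 22.2289 5.1649 0.0000 0.0000
51.5338 33.2003 9.8460 0.0000 0.0000 0.0000

Δt=0.07600, u=1.12865, d=0.88601, q=0.47480, disc=e^(-rΔt)=0.99878
k=5 terminal: V=max(K-S,0) → 51.5338 33.2003 9.8460 0.0000 0.0000 0.0000
k=4: j=0 S=75.5589 intr=42.9211 cont=42.7771 V=42.9211[EX]; j=1 S=96.2511 intr=22.2289 cont=22.0849 V=22.2289[EX]; j=2 S=122.6100 intr=0.0000 cont=5.1649 V=5.1649[hold]; j=3 S=156.1874 intr=0.0000 cont=0.0000 V=0.0000[hold]; j=4 S=198.9601 intr=0.0000 cont=0.0000 V=0.0000[hold]  S*(4)=96.2511
k=3: j=0 S=85.2797 intr=33.2003 cont=33.0563 V=33.2003[EX]; j=1 S=108.6340 intr=9.8460 cont=14.1098 V=14.1098[hold]; j=2 S=138.3840 intr=0.0000 cont=2.7093 V=2.7093[hold]; j=3 S=176.2812 intr=0.0000 cont=0.0000 V=0.0000[hold]  S*(3)=85.2797
k=2: j=0 S=96.2511 intr=22.2289 cont=24.1069 V=24.1069[hold]; j=1 S=122.6100 intr=0.0000 cont=8.6863 V=8.6863[hold]; j=2 S=156.1874 intr=0.0000 cont=1.4212 V=1.4212[hold]  S*(2)=-
k=1: j=0 S=108.6340 intr=9.8460 cont=16.7649 V=16.7649[hold]; j=1 S=138.3840 intr=0.0000 cont=5.2305 V=5.2305[hold]  S*(1)=-
k=0: j=0 S=122.6100 intr=0.0000 cont=11.2747 V=11.2747[hold]  S*(0)=-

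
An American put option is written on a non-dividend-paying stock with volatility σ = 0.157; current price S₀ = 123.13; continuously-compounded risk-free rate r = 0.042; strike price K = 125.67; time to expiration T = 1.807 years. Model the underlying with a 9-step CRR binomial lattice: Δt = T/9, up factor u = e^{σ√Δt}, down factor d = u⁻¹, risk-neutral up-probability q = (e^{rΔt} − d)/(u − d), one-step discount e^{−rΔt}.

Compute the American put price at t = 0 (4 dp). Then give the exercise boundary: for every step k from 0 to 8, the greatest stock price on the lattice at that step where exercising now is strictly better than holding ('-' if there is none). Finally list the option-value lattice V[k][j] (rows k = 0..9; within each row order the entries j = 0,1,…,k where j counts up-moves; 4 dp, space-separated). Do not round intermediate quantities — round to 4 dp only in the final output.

params: Δt=0.20078 u=1.07288 d=0.93207 q=0.54256 e^(-rΔt)=0.99160
t_9 payoffs: 60.2976 50.4213 39.0530 25.9672 10.9044 0.0000 0.0000 0.0000 0.0000 0.0000
t_8: node(8,0) S=70.1369 payoff=55.5331 vs cont=54.4778 → 55.5331 [stop]  node(8,1) S=80.7330 payoff=44.9370 vs cont=43.8817 → 44.9370 [stop]  node(8,2) S=92.9299 payoff=32.7401 vs cont=31.6849 → 32.7401 [stop]  node(8,3) S=106.9694 payoff=18.7006 vs cont=17.6453 → 18.7006 [stop]  node(8,4) S=123.1300 payoff=2.5400 vs cont=4.9462 → 4.9462 [wait]  node(8,5) S=141.7321 payoff=0.0000 vs cont=0.0000 → 0.0000 [wait]  node(8,6) S=163.1445 payoff=0.0000 vs cont=0.0000 → 0.0000 [wait]  node(8,7) S=187.7919 payoff=0.0000 vs cont=0.0000 → 0.0000 [wait]  node(8,8) S=216.1629 payoff=0.0000 vs cont=0.0000 → 0.0000 [wait]  ⇒ S*(8)=106.9694
t_7: node(7,0) S=75.2487 payoff=50.4213 vs cont=49.3661 → 50.4213 [stop]  node(7,1) S=86.6170 payoff=39.0530 vs cont=37.9977 → 39.0530 [stop]  node(7,2) S=99.7028 payoff=25.9672 vs cont=24.9119 → 25.9672 [stop]  node(7,3) S=114.7656 payoff=10.9044 vs cont=11.1437 → 11.1437 [wait]  node(7,4) S=132.1040 payoff=0.0000 vs cont=2.2436 → 2.2436 [wait]  node(7,5) S=152.0619 payoff=0.0000 vs cont=0.0000 → 0.0000 [wait]  node(7,6) S=175.0349 payoff=0.0000 vs cont=0.0000 → 0.0000 [wait]  node(7,7) S=201.4786 payoff=0.0000 vs cont=0.0000 → 0.0000 [wait]  ⇒ S*(7)=99.7028
t_6: node(6,0) S=80.7330 payoff=44.9370 vs cont=43.8817 → 44.9370 [stop]  node(6,1) S=92.9299 payoff=32.7401 vs cont=31.6849 → 32.7401 [stop]  node(6,2) S=106.9694 payoff=18.7006 vs cont=17.7741 → 18.7006 [stop]  node(6,3) S=123.1300 payoff=2.5400 vs cont=6.2619 → 6.2619 [wait]  node(6,4) S=141.7321 payoff=0.0000 vs cont=1.0177 → 1.0177 [wait]  node(6,5) S=163.1445 payoff=0.0000 vs cont=0.0000 → 0.0000 [wait]  node(6,6) S=187.7919 payoff=0.0000 vs cont=0.0000 → 0.0000 [wait]  ⇒ S*(6)=106.9694
t_5: node(5,0) S=86.6170 payoff=39.0530 vs cont=37.9977 → 39.0530 [stop]  node(5,1) S=99.7028 payoff=25.9672 vs cont=24.9119 → 25.9672 [stop]  node(5,2) S=114.7656 payoff=10.9044 vs cont=11.8515 → 11.8515 [wait]  node(5,3) S=132.1040 payoff=0.0000 vs cont=3.3879 → 3.3879 [wait]  node(5,4) S=152.0619 payoff=0.0000 vs cont=0.4616 → 0.4616 [wait]  node(5,5) S=175.0349 payoff=0.0000 vs cont=0.0000 → 0.0000 [wait]  ⇒ S*(5)=99.7028
t_4: node(4,0) S=92.9299 payoff=32.7401 vs cont=31.6849 → 32.7401 [stop]  node(4,1) S=106.9694 payoff=18.7006 vs cont=18.1549 → 18.7006 [stop]  node(4,2) S=123.1300 payoff=2.5400 vs cont=7.1985 → 7.1985 [wait]  node(4,3) S=141.7321 payoff=0.0000 vs cont=1.7851 → 1.7851 [wait]  node(4,4) S=163.1445 payoff=0.0000 vs cont=0.2094 → 0.2094 [wait]  ⇒ S*(4)=106.9694
t_3: node(3,0) S=99.7028 payoff=25.9672 vs cont=24.9119 → 25.9672 [stop]  node(3,1) S=114.7656 payoff=10.9044 vs cont=12.3554 → 12.3554 [wait]  node(3,2) S=132.1040 payoff=0.0000 vs cont=4.2257 → 4.2257 [wait]  node(3,3) S=152.0619 payoff=0.0000 vs cont=0.9224 → 0.9224 [wait]  ⇒ S*(3)=99.7028
t_2: node(2,0) S=106.9694 payoff=18.7006 vs cont=18.4260 → 18.7006 [stop]  node(2,1) S=123.1300 payoff=2.5400 vs cont=7.8778 → 7.8778 [wait]  node(2,2) S=141.7321 payoff=0.0000 vs cont=2.4130 → 2.4130 [wait]  ⇒ S*(2)=106.9694
t_1: node(1,0) S=114.7656 payoff=10.9044 vs cont=12.7209 → 12.7209 [wait]  node(1,1) S=132.1040 payoff=0.0000 vs cont=4.8716 → 4.8716 [wait]  ⇒ S*(1)=-
t_0: node(0,0) S=123.1300 payoff=2.5400 vs cont=8.3911 → 8.3911 [wait]  ⇒ S*(0)=-

price = 8.3911
boundary = - - 106.9694 99.7028 106.9694 99.7028 106.9694 99.7028 106.9694
tree:
8.3911
12.7209 4.8716
18.7006 7.8778 2.4130
25.9672 12.3554 4.2257 0.9224
32.7401 18.7006 7.1985 1.7851 0.2094
39.0530 25.9672 11.8515 3.3879 0.4616 0.0000
44.9370 32.7401 18.7006 6.2619 1.0177 0.0000 0.0000
50.4213 39.0530 25.9672 11.1437 2.2436 0.0000 0.0000 0.0000
55.5331 44.9370 32.7401 18.7006 4.9462 0.0000 0.0000 0.0000 0.0000
60.2976 50.4213 39.0530 25.9672 10.9044 0.0000 0.0000 0.0000 0.0000 0.0000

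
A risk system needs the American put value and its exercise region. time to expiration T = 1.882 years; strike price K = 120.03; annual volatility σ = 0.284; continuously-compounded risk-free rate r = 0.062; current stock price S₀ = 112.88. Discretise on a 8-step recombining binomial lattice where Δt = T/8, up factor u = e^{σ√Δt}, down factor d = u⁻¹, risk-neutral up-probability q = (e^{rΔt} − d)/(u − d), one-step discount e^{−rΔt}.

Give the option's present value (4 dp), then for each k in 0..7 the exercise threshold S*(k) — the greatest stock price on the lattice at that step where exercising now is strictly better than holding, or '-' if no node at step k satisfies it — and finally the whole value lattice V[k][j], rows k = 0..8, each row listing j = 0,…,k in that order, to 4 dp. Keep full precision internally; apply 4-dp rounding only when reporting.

price = 16.4798
boundary = - - 85.6981 74.6704 85.6981 74.6704 85.6981 98.3545
tree:
16.4798
24.1583 9.8239
34.3319 15.4055 4.9246
45.3596 23.4233 8.4044 1.8362
54.9683 34.3319 13.9679 3.4818 0.3617
63.3405 45.3596 22.4240 6.5195 0.7627 0.0000
70.6354 54.9683 34.3319 12.0133 1.6081 0.0000 0.0000
76.9915 63.3405 45.3596 21.6755 3.3909 0.0000 0.0000 0.0000
82.5298 70.6354 54.9683 34.3319 7.1500 0.0000 0.0000 0.0000 0.0000

Δt=0.23525, u=1.14769, d=0.87132, q=0.51878, disc=e^(-rΔt)=0.98552
k=8 terminal: V=max(K-S,0) → 82.5298 70.6354 54.9683 34.3319 7.1500 0.0000 0.0000 0.0000 0.0000
k=7: j=0 S=43.0385 intr=76.9915 cont=75.2536 V=76.9915[EX]; j=1 S=56.6895 intr=63.3405 cont=61.6025 V=63.3405[EX]; j=2 S=74.6704 intr=45.3596 cont=43.6216 V=45.3596[EX]; j=3 S=98.3545 intr=21.6755 cont=19.9375 V=21.6755[EX]; j=4 S=129.5507 intr=0.0000 cont=3.3909 V=3.3909[hold]; j=5 S=170.6419 intr=0.0000 cont=0.0000 V=0.0000[hold]; j=6 S=224.7665 intr=0.0000 cont=0.0000 V=0.0000[hold]; j=7 S=296.0583 intr=0.0000 cont=0.0000 V=0.0000[hold]  S*(7)=98.3545
k=6: j=0 S=49.3946 intr=70.6354 cont=68.8974 V=70.6354[EX]; j=1 S=65.0617 intr=54.9683 cont=53.2303 V=54.9683[EX]; j=2 S=85.6981 intr=34.3319 cont=32.5939 V=34.3319[EX]; j=3 S=112.8800 intr=7.1500 cont=12.0133 V=12.0133[hold]; j=4 S=148.6835 intr=0.0000 cont=1.6081 V=1.6081[hold]; j=5 S=195.8432 intr=0.0000 cont=0.0000 V=0.0000[hold]; j=6 S=257.9612 intr=0.0000 cont=0.0000 V=0.0000[hold]  S*(6)=85.6981
k=5: j=0 S=56.6895 intr=63.3405 cont=61.6025 V=63.3405[EX]; j=1 S=74.6704 intr=45.3596 cont=43.6216 V=45.3596[EX]; j=2 S=98.3545 intr=21.6755 cont=22.4240 V=22.4240[hold]; j=3 S=129.5507 intr=0.0000 cont=6.5195 V=6.5195[hold]; j=4 S=170.6419 intr=0.0000 cont=0.7627 V=0.7627[hold]; j=5 S=224.7665 intr=0.0000 cont=0.0000 V=0.0000[hold]  S*(5)=74.6704
k=4: j=0 S=65.0617 intr=54.9683 cont=53.2303 V=54.9683[EX]; j=1 S=85.6981 intr=34.3319 cont=32.9766 V=34.3319[EX]; j=2 S=112.8800 intr=7.1500 cont=13.9679 V=13.9679[hold]; j=3 S=148.6835 intr=0.0000 cont=3.4818 V=3.4818[hold]; j=4 S=195.8432 intr=0.0000 cont=0.3617 V=0.3617[hold]  S*(4)=85.6981
k=3: j=0 S=74.6704 intr=45.3596 cont=43.6216 V=45.3596[EX]; j=1 S=98.3545 intr=21.6755 cont=23.4233 V=23.4233[hold]; j=2 S=129.5507 intr=0.0000 cont=8.4044 V=8.4044[hold]; j=3 S=170.6419 intr=0.0000 cont=1.8362 V=1.8362[hold]  S*(3)=74.6704
k=2: j=0 S=85.6981 intr=34.3319 cont=33.4875 V=34.3319[EX]; j=1 S=112.8800 intr=7.1500 cont=15.4055 V=15.4055[hold]; j=2 S=148.6835 intr=0.0000 cont=4.9246 V=4.9246[hold]  S*(2)=85.6981
k=1: j=0 S=98.3545 intr=21.6755 cont=24.1583 V=24.1583[hold]; j=1 S=129.5507 intr=0.0000 cont=9.8239 V=9.8239[hold]  S*(1)=-
k=0: j=0 S=112.8800 intr=7.1500 cont=16.4798 V=16.4798[hold]  S*(0)=-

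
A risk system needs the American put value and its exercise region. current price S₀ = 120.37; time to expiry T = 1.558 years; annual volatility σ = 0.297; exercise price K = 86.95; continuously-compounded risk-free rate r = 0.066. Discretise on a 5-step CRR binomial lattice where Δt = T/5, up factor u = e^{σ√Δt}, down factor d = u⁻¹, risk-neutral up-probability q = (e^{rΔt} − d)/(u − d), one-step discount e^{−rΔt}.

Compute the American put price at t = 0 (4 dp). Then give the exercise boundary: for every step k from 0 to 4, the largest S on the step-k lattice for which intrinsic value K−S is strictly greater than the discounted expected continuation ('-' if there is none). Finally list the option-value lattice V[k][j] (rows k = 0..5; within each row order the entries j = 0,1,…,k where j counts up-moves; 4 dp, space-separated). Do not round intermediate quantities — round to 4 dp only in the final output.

price = 2.5694
boundary = - - - - 62.0174
tree:
2.5694
4.7508 0.6665
8.5797 1.4204 0.0000
14.9919 3.0272 0.0000 0.0000
24.9326 6.4515 0.0000 0.0000 0.0000
34.4073 13.7494 0.0000 0.0000 0.0000 0.0000

Δt=0.31160, u=1.18032, d=0.84723, q=0.52103, disc=e^(-rΔt)=0.97964
k=5 terminal: V=max(K-S,0) → 34.4073 13.7494 0.0000 0.0000 0.0000 0.0000
k=4: j=0 S=62.0174 intr=24.9326 cont=23.1627 V=24.9326[EX]; j=1 S=86.4004 intr=0.5496 cont=6.4515 V=6.4515[hold]; j=2 S=120.3700 intr=0.0000 cont=0.0000 V=0.0000[hold]; j=3 S=167.6952 intr=0.0000 cont=0.0000 V=0.0000[hold]; j=4 S=233.6269 intr=0.0000 cont=0.0000 V=0.0000[hold]  S*(4)=62.0174
k=3: j=0 S=73.2006 intr=13.7494 cont=14.9919 V=14.9919[hold]; j=1 S=101.9805 intr=0.0000 cont=3.0272 V=3.0272[hold]; j=2 S=142.0756 intr=0.0000 cont=0.0000 V=0.0000[hold]; j=3 S=197.9346 intr=0.0000 cont=0.0000 V=0.0000[hold]  S*(3)=-
k=2: j=0 S=86.4004 intr=0.5496 cont=8.5797 V=8.5797[hold]; j=1 S=120.3700 intr=0.0000 cont=1.4204 V=1.4204[hold]; j=2 S=167.6952 intr=0.0000 cont=0.0000 V=0.0000[hold]  S*(2)=-
k=1: j=0 S=101.9805 intr=0.0000 cont=4.7508 V=4.7508[hold]; j=1 S=142.0756 intr=0.0000 cont=0.6665 V=0.6665[hold]  S*(1)=-
k=0: j=0 S=120.3700 intr=0.0000 cont=2.5694 V=2.5694[hold]  S*(0)=-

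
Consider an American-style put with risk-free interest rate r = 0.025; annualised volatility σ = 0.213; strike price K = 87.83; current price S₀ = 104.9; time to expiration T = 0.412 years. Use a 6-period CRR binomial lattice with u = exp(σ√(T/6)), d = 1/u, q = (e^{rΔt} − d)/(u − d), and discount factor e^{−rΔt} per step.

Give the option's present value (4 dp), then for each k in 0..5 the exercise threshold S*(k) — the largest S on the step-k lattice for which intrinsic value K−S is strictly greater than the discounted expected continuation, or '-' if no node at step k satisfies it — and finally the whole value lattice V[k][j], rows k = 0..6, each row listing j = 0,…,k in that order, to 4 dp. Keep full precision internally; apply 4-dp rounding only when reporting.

params: Δt=0.06867 u=1.05740 d=0.94571 q=0.50143 e^(-rΔt)=0.99828
t_6 payoffs: 12.7829 3.9198 0.0000 0.0000 0.0000 0.0000 0.0000
t_5: node(5,0) S=79.3550 payoff=8.4750 vs cont=8.3244 → 8.4750 [stop]  node(5,1) S=88.7268 payoff=0.0000 vs cont=1.9510 → 1.9510 [wait]  node(5,2) S=99.2054 payoff=0.0000 vs cont=0.0000 → 0.0000 [wait]  node(5,3) S=110.9215 payoff=0.0000 vs cont=0.0000 → 0.0000 [wait]  node(5,4) S=124.0213 payoff=0.0000 vs cont=0.0000 → 0.0000 [wait]  node(5,5) S=138.6681 payoff=0.0000 vs cont=0.0000 → 0.0000 [wait]  ⇒ S*(5)=79.3550
t_4: node(4,0) S=83.9102 payoff=3.9198 vs cont=5.1947 → 5.1947 [wait]  node(4,1) S=93.8199 payoff=0.0000 vs cont=0.9710 → 0.9710 [wait]  node(4,2) S=104.9000 payoff=0.0000 vs cont=0.0000 → 0.0000 [wait]  node(4,3) S=117.2886 payoff=0.0000 vs cont=0.0000 → 0.0000 [wait]  node(4,4) S=131.1404 payoff=0.0000 vs cont=0.0000 → 0.0000 [wait]  ⇒ S*(4)=-
t_3: node(3,0) S=88.7268 payoff=0.0000 vs cont=3.0715 → 3.0715 [wait]  node(3,1) S=99.2054 payoff=0.0000 vs cont=0.4833 → 0.4833 [wait]  node(3,2) S=110.9215 payoff=0.0000 vs cont=0.0000 → 0.0000 [wait]  node(3,3) S=124.0213 payoff=0.0000 vs cont=0.0000 → 0.0000 [wait]  ⇒ S*(3)=-
t_2: node(2,0) S=93.8199 payoff=0.0000 vs cont=1.7707 → 1.7707 [wait]  node(2,1) S=104.9000 payoff=0.0000 vs cont=0.2405 → 0.2405 [wait]  node(2,2) S=117.2886 payoff=0.0000 vs cont=0.0000 → 0.0000 [wait]  ⇒ S*(2)=-
t_1: node(1,0) S=99.2054 payoff=0.0000 vs cont=1.0017 → 1.0017 [wait]  node(1,1) S=110.9215 payoff=0.0000 vs cont=0.1197 → 0.1197 [wait]  ⇒ S*(1)=-
t_0: node(0,0) S=104.9000 payoff=0.0000 vs cont=0.5585 → 0.5585 [wait]  ⇒ S*(0)=-

price = 0.5585
boundary = - - - - - 79.3550
tree:
0.5585
1.0017 0.1197
1.7707 0.2405 0.0000
3.0715 0.4833 0.0000 0.0000
5.1947 0.9710 0.0000 0.0000 0.0000
8.4750 1.9510 0.0000 0.0000 0.0000 0.0000
12.7829 3.9198 0.0000 0.0000 0.0000 0.0000 0.0000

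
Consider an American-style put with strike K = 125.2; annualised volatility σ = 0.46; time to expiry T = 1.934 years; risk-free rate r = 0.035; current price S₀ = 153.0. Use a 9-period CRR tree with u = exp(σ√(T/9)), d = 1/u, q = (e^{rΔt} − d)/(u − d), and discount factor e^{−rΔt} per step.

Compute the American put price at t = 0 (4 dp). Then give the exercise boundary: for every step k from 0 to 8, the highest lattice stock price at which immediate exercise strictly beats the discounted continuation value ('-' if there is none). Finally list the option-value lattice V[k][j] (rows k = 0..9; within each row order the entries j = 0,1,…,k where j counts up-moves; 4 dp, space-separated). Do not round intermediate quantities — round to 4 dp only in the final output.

params: Δt=0.21489 u=1.23768 d=0.80796 q=0.46446 e^(-rΔt)=0.99251
t_9 payoffs: 102.7499 90.8098 72.5194 44.5012 1.5815 0.0000 0.0000 0.0000 0.0000 0.0000
t_8: node(8,0) S=27.7860 payoff=97.4140 vs cont=96.4759 → 97.4140 [stop]  node(8,1) S=42.5640 payoff=82.6360 vs cont=81.6979 → 82.6360 [stop]  node(8,2) S=65.2017 payoff=59.9983 vs cont=59.0602 → 59.9983 [stop]  node(8,3) S=99.8792 payoff=25.3208 vs cont=24.3827 → 25.3208 [stop]  node(8,4) S=153.0000 payoff=0.0000 vs cont=0.8406 → 0.8406 [wait]  node(8,5) S=234.3731 payoff=0.0000 vs cont=0.0000 → 0.0000 [wait]  node(8,6) S=359.0244 payoff=0.0000 vs cont=0.0000 → 0.0000 [wait]  node(8,7) S=549.9715 payoff=0.0000 vs cont=0.0000 → 0.0000 [wait]  node(8,8) S=842.4740 payoff=0.0000 vs cont=0.0000 → 0.0000 [wait]  ⇒ S*(8)=99.8792
t_7: node(7,0) S=34.3902 payoff=90.8098 vs cont=89.8717 → 90.8098 [stop]  node(7,1) S=52.6806 payoff=72.5194 vs cont=71.5813 → 72.5194 [stop]  node(7,2) S=80.6988 payoff=44.5012 vs cont=43.5631 → 44.5012 [stop]  node(7,3) S=123.6185 payoff=1.5815 vs cont=13.8462 → 13.8462 [wait]  node(7,4) S=189.3649 payoff=0.0000 vs cont=0.4468 → 0.4468 [wait]  node(7,5) S=290.0787 payoff=0.0000 vs cont=0.0000 → 0.0000 [wait]  node(7,6) S=444.3571 payoff=0.0000 vs cont=0.0000 → 0.0000 [wait]  node(7,7) S=680.6884 payoff=0.0000 vs cont=0.0000 → 0.0000 [wait]  ⇒ S*(7)=80.6988
t_6: node(6,0) S=42.5640 payoff=82.6360 vs cont=81.6979 → 82.6360 [stop]  node(6,1) S=65.2017 payoff=59.9983 vs cont=59.0602 → 59.9983 [stop]  node(6,2) S=99.8792 payoff=25.3208 vs cont=30.0364 → 30.0364 [wait]  node(6,3) S=153.0000 payoff=0.0000 vs cont=7.5656 → 7.5656 [wait]  node(6,4) S=234.3731 payoff=0.0000 vs cont=0.2375 → 0.2375 [wait]  node(6,5) S=359.0244 payoff=0.0000 vs cont=0.0000 → 0.0000 [wait]  node(6,6) S=549.9715 payoff=0.0000 vs cont=0.0000 → 0.0000 [wait]  ⇒ S*(6)=65.2017
t_5: node(5,0) S=52.6806 payoff=72.5194 vs cont=71.5813 → 72.5194 [stop]  node(5,1) S=80.6988 payoff=44.5012 vs cont=45.7369 → 45.7369 [wait]  node(5,2) S=123.6185 payoff=1.5815 vs cont=19.4528 → 19.4528 [wait]  node(5,3) S=189.3649 payoff=0.0000 vs cont=4.1308 → 4.1308 [wait]  node(5,4) S=290.0787 payoff=0.0000 vs cont=0.1262 → 0.1262 [wait]  node(5,5) S=444.3571 payoff=0.0000 vs cont=0.0000 → 0.0000 [wait]  ⇒ S*(5)=52.6806
t_4: node(4,0) S=65.2017 payoff=59.9983 vs cont=59.6298 → 59.9983 [stop]  node(4,1) S=99.8792 payoff=25.3208 vs cont=33.2777 → 33.2777 [wait]  node(4,2) S=153.0000 payoff=0.0000 vs cont=12.2439 → 12.2439 [wait]  node(4,3) S=234.3731 payoff=0.0000 vs cont=2.2538 → 2.2538 [wait]  node(4,4) S=359.0244 payoff=0.0000 vs cont=0.0671 → 0.0671 [wait]  ⇒ S*(4)=65.2017
t_3: node(3,0) S=80.6988 payoff=44.5012 vs cont=47.2311 → 47.2311 [wait]  node(3,1) S=123.6185 payoff=1.5815 vs cont=23.3322 → 23.3322 [wait]  node(3,2) S=189.3649 payoff=0.0000 vs cont=7.5469 → 7.5469 [wait]  node(3,3) S=290.0787 payoff=0.0000 vs cont=1.2289 → 1.2289 [wait]  ⇒ S*(3)=-
t_2: node(2,0) S=99.8792 payoff=25.3208 vs cont=35.8603 → 35.8603 [wait]  node(2,1) S=153.0000 payoff=0.0000 vs cont=15.8807 → 15.8807 [wait]  node(2,2) S=234.3731 payoff=0.0000 vs cont=4.5779 → 4.5779 [wait]  ⇒ S*(2)=-
t_1: node(1,0) S=123.6185 payoff=1.5815 vs cont=26.3814 → 26.3814 [wait]  node(1,1) S=189.3649 payoff=0.0000 vs cont=10.5513 → 10.5513 [wait]  ⇒ S*(1)=-
t_0: node(0,0) S=153.0000 payoff=0.0000 vs cont=18.8864 → 18.8864 [wait]  ⇒ S*(0)=-

price = 18.8864
boundary = - - - - 65.2017 52.6806 65.2017 80.6988 99.8792
tree:
18.8864
26.3814 10.5513
35.8603 15.8807 4.5779
47.2311 23.3322 7.5469 1.2289
59.9983 33.2777 12.2439 2.2538 0.0671
72.5194 45.7369 19.4528 4.1308 0.1262 0.0000
82.6360 59.9983 30.0364 7.5656 0.2375 0.0000 0.0000
90.8098 72.5194 44.5012 13.8462 0.4468 0.0000 0.0000 0.0000
97.4140 82.6360 59.9983 25.3208 0.8406 0.0000 0.0000 0.0000 0.0000
102.7499 90.8098 72.5194 44.5012 1.5815 0.0000 0.0000 0.0000 0.0000 0.0000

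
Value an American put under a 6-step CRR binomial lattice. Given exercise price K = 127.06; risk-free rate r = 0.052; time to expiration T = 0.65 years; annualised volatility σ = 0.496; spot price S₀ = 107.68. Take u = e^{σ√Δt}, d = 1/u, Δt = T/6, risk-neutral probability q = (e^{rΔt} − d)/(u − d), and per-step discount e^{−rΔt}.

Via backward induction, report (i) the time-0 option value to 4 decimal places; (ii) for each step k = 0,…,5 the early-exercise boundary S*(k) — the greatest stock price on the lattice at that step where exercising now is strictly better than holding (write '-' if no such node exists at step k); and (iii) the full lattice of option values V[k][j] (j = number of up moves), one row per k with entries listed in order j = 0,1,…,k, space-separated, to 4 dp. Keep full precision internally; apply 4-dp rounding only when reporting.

price = 28.2344
boundary = - - 77.6846 65.9834 77.6846 91.4608
tree:
28.2344
38.0499 17.7856
49.3754 26.0585 8.9076
61.0766 36.7483 14.6233 2.7337
71.0153 49.3754 23.3116 5.2516 0.0000
79.4570 61.0766 35.5992 10.0884 0.0000 0.0000
86.6272 71.0153 49.3754 19.3800 0.0000 0.0000 0.0000

Δt=0.10833  u=1.17734  d=0.84938  q=0.47650  discount=0.99438
step 6 (expiry): payoffs max(K−S,0) = 86.6272 71.0153 49.3754 19.3800 0.0000 0.0000 0.0000
step 5: (k=5,j=0): S=47.6030, (K−S)⁺=79.4570, hold=78.7432 ⇒ V=79.4570 exercise | (k=5,j=1): S=65.9834, (K−S)⁺=61.0766, hold=60.3628 ⇒ V=61.0766 exercise | (k=5,j=2): S=91.4608, (K−S)⁺=35.5992, hold=34.8855 ⇒ V=35.5992 exercise | (k=5,j=3): S=126.7755, (K−S)⁺=0.2845, hold=10.0884 ⇒ V=10.0884 continue | (k=5,j=4): S=175.7258, (K−S)⁺=0.0000, hold=0.0000 ⇒ V=0.0000 continue | (k=5,j=5): S=243.5767, (K−S)⁺=0.0000, hold=0.0000 ⇒ V=0.0000 continue  boundary S*=91.4608
step 4: (k=4,j=0): S=56.0447, (K−S)⁺=71.0153, hold=70.3015 ⇒ V=71.0153 exercise | (k=4,j=1): S=77.6846, (K−S)⁺=49.3754, hold=48.6617 ⇒ V=49.3754 exercise | (k=4,j=2): S=107.6800, (K−S)⁺=19.3800, hold=23.3116 ⇒ V=23.3116 continue | (k=4,j=3): S=149.2572, (K−S)⁺=0.0000, hold=5.2516 ⇒ V=5.2516 continue | (k=4,j=4): S=206.8881, (K−S)⁺=0.0000, hold=0.0000 ⇒ V=0.0000 continue  boundary S*=77.6846
step 3: (k=3,j=0): S=65.9834, (K−S)⁺=61.0766, hold=60.3628 ⇒ V=61.0766 exercise | (k=3,j=1): S=91.4608, (K−S)⁺=35.5992, hold=36.7483 ⇒ V=36.7483 continue | (k=3,j=2): S=126.7755, (K−S)⁺=0.2845, hold=14.6233 ⇒ V=14.6233 continue | (k=3,j=3): S=175.7258, (K−S)⁺=0.0000, hold=2.7337 ⇒ V=2.7337 continue  boundary S*=65.9834
step 2: (k=2,j=0): S=77.6846, (K−S)⁺=49.3754, hold=49.2061 ⇒ V=49.3754 exercise | (k=2,j=1): S=107.6800, (K−S)⁺=19.3800, hold=26.0585 ⇒ V=26.0585 continue | (k=2,j=2): S=149.2572, (K−S)⁺=0.0000, hold=8.9076 ⇒ V=8.9076 continue  boundary S*=77.6846
step 1: (k=1,j=0): S=91.4608, (K−S)⁺=35.5992, hold=38.0499 ⇒ V=38.0499 continue | (k=1,j=1): S=126.7755, (K−S)⁺=0.2845, hold=17.7856 ⇒ V=17.7856 continue  boundary S*=-
step 0: (k=0,j=0): S=107.6800, (K−S)⁺=19.3800, hold=28.2344 ⇒ V=28.2344 continue  boundary S*=-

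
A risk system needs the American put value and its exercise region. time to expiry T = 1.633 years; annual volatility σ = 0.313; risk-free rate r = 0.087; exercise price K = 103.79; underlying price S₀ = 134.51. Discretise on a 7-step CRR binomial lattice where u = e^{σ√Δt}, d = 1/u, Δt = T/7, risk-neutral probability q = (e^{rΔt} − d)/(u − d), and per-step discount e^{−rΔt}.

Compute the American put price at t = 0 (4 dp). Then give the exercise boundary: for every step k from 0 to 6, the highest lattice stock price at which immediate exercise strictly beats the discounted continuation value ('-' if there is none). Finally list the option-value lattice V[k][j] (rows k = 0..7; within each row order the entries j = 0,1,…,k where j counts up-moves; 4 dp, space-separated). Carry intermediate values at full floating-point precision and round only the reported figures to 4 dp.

price = 4.1084
boundary = - - - - 73.4736 63.1649 73.4736
tree:
4.1084
7.0954 1.6168
11.9290 3.0807 0.3804
19.4055 5.7561 0.8257 0.0000
30.3164 10.4742 1.7921 0.0000 0.0000
40.6251 18.3508 3.8898 0.0000 0.0000 0.0000
49.4875 30.3164 8.4428 0.0000 0.0000 0.0000 0.0000
57.1064 40.6251 18.3252 0.0000 0.0000 0.0000 0.0000 0.0000

Δt=0.23329, u=1.16320, d=0.85969, q=0.52983, disc=e^(-rΔt)=0.97991
k=7 terminal: V=max(K-S,0) → 57.1064 40.6251 18.3252 0.0000 0.0000 0.0000 0.0000 0.0000
k=6: j=0 S=54.3025 intr=49.4875 cont=47.4022 V=49.4875[EX]; j=1 S=73.4736 intr=30.3164 cont=28.2311 V=30.3164[EX]; j=2 S=99.4130 intr=4.3770 cont=8.4428 V=8.4428[hold]; j=3 S=134.5100 intr=0.0000 cont=0.0000 V=0.0000[hold]; j=4 S=181.9978 intr=0.0000 cont=0.0000 V=0.0000[hold]; j=5 S=246.2507 intr=0.0000 cont=0.0000 V=0.0000[hold]; j=6 S=333.1878 intr=0.0000 cont=0.0000 V=0.0000[hold]  S*(6)=73.4736
k=5: j=0 S=63.1649 intr=40.6251 cont=38.5398 V=40.6251[EX]; j=1 S=85.4648 intr=18.3252 cont=18.3508 V=18.3508[hold]; j=2 S=115.6375 intr=0.0000 cont=3.8898 V=3.8898[hold]; j=3 S=156.4625 intr=0.0000 cont=0.0000 V=0.0000[hold]; j=4 S=211.7005 intr=0.0000 cont=0.0000 V=0.0000[hold]; j=5 S=286.4398 intr=0.0000 cont=0.0000 V=0.0000[hold]  S*(5)=63.1649
k=4: j=0 S=73.4736 intr=30.3164 cont=28.2444 V=30.3164[EX]; j=1 S=99.4130 intr=4.3770 cont=10.4742 V=10.4742[hold]; j=2 S=134.5100 intr=0.0000 cont=1.7921 V=1.7921[hold]; j=3 S=181.9978 intr=0.0000 cont=0.0000 V=0.0000[hold]; j=4 S=246.2507 intr=0.0000 cont=0.0000 V=0.0000[hold]  S*(4)=73.4736
k=3: j=0 S=85.4648 intr=18.3252 cont=19.4055 V=19.4055[hold]; j=1 S=115.6375 intr=0.0000 cont=5.7561 V=5.7561[hold]; j=2 S=156.4625 intr=0.0000 cont=0.8257 V=0.8257[hold]; j=3 S=211.7005 intr=0.0000 cont=0.0000 V=0.0000[hold]  S*(3)=-
k=2: j=0 S=99.4130 intr=4.3770 cont=11.9290 V=11.9290[hold]; j=1 S=134.5100 intr=0.0000 cont=3.0807 V=3.0807[hold]; j=2 S=181.9978 intr=0.0000 cont=0.3804 V=0.3804[hold]  S*(2)=-
k=1: j=0 S=115.6375 intr=0.0000 cont=7.0954 V=7.0954[hold]; j=1 S=156.4625 intr=0.0000 cont=1.6168 V=1.6168[hold]  S*(1)=-
k=0: j=0 S=134.5100 intr=0.0000 cont=4.1084 V=4.1084[hold]  S*(0)=-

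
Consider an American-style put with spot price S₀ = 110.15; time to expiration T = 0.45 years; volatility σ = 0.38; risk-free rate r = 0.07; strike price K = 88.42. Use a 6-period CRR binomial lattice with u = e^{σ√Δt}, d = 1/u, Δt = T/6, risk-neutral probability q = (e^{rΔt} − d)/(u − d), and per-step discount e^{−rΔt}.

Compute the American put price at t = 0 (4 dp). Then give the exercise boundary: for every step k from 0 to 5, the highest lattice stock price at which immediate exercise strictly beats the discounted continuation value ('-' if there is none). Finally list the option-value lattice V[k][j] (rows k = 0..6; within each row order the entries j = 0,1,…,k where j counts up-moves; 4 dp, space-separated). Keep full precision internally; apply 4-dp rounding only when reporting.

Δt=0.07500  u=1.10968  d=0.90116  q=0.49925  discount=0.99476
step 6 (expiry): payoffs max(K−S,0) = 29.4258 15.7758 0.0000 0.0000 0.0000 0.0000 0.0000
step 5: (k=5,j=0): S=65.4644, (K−S)⁺=22.9556, hold=22.4926 ⇒ V=22.9556 exercise | (k=5,j=1): S=80.6115, (K−S)⁺=7.8085, hold=7.8583 ⇒ V=7.8583 continue | (k=5,j=2): S=99.2633, (K−S)⁺=0.0000, hold=0.0000 ⇒ V=0.0000 continue | (k=5,j=3): S=122.2307, (K−S)⁺=0.0000, hold=0.0000 ⇒ V=0.0000 continue | (k=5,j=4): S=150.5123, (K−S)⁺=0.0000, hold=0.0000 ⇒ V=0.0000 continue | (k=5,j=5): S=185.3377, (K−S)⁺=0.0000, hold=0.0000 ⇒ V=0.0000 continue  boundary S*=65.4644
step 4: (k=4,j=0): S=72.6442, (K−S)⁺=15.7758, hold=15.3375 ⇒ V=15.7758 exercise | (k=4,j=1): S=89.4526, (K−S)⁺=0.0000, hold=3.9144 ⇒ V=3.9144 continue | (k=4,j=2): S=110.1500, (K−S)⁺=0.0000, hold=0.0000 ⇒ V=0.0000 continue | (k=4,j=3): S=135.6364, (K−S)⁺=0.0000, hold=0.0000 ⇒ V=0.0000 continue | (k=4,j=4): S=167.0198, (K−S)⁺=0.0000, hold=0.0000 ⇒ V=0.0000 continue  boundary S*=72.6442
step 3: (k=3,j=0): S=80.6115, (K−S)⁺=7.8085, hold=9.8024 ⇒ V=9.8024 continue | (k=3,j=1): S=99.2633, (K−S)⁺=0.0000, hold=1.9499 ⇒ V=1.9499 continue | (k=3,j=2): S=122.2307, (K−S)⁺=0.0000, hold=0.0000 ⇒ V=0.0000 continue | (k=3,j=3): S=150.5123, (K−S)⁺=0.0000, hold=0.0000 ⇒ V=0.0000 continue  boundary S*=-
step 2: (k=2,j=0): S=89.4526, (K−S)⁺=0.0000, hold=5.8512 ⇒ V=5.8512 continue | (k=2,j=1): S=110.1500, (K−S)⁺=0.0000, hold=0.9713 ⇒ V=0.9713 continue | (k=2,j=2): S=135.6364, (K−S)⁺=0.0000, hold=0.0000 ⇒ V=0.0000 continue  boundary S*=-
step 1: (k=1,j=0): S=99.2633, (K−S)⁺=0.0000, hold=3.3970 ⇒ V=3.3970 continue | (k=1,j=1): S=122.2307, (K−S)⁺=0.0000, hold=0.4838 ⇒ V=0.4838 continue  boundary S*=-
step 0: (k=0,j=0): S=110.1500, (K−S)⁺=0.0000, hold=1.9324 ⇒ V=1.9324 continue  boundary S*=-

price = 1.9324
boundary = - - - - 72.6442 65.4644
tree:
1.9324
3.3970 0.4838
5.8512 0.9713 0.0000
9.8024 1.9499 0.0000 0.0000
15.7758 3.9144 0.0000 0.0000 0.0000
22.9556 7.8583 0.0000 0.0000 0.0000 0.0000
29.4258 15.7758 0.0000 0.0000 0.0000 0.0000 0.0000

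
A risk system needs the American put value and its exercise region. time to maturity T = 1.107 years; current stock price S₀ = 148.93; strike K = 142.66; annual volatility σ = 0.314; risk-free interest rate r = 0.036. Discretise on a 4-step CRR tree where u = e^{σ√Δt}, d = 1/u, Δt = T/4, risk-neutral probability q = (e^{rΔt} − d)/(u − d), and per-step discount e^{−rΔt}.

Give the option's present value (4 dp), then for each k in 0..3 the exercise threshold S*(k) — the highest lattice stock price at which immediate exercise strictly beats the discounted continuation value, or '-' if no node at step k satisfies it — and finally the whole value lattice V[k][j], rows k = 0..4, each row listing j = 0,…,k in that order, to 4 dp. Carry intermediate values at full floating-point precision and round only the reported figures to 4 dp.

price = 13.5901
boundary = - - 107.0295 90.7327
tree:
13.5901
22.4437 4.6152
35.6305 9.1215 0.0000
51.9273 18.0279 0.0000 0.0000
65.7426 35.6305 0.0000 0.0000 0.0000

params: Δt=0.27675 u=1.17961 d=0.84774 q=0.48897 e^(-rΔt)=0.99009
t_4 payoffs: 65.7426 35.6305 0.0000 0.0000 0.0000
t_3: node(3,0) S=90.7327 payoff=51.9273 vs cont=50.5130 → 51.9273 [stop]  node(3,1) S=126.2533 payoff=16.4067 vs cont=18.0279 → 18.0279 [wait]  node(3,2) S=175.6797 payoff=0.0000 vs cont=0.0000 → 0.0000 [wait]  node(3,3) S=244.4558 payoff=0.0000 vs cont=0.0000 → 0.0000 [wait]  ⇒ S*(3)=90.7327
t_2: node(2,0) S=107.0295 payoff=35.6305 vs cont=35.0011 → 35.6305 [stop]  node(2,1) S=148.9300 payoff=0.0000 vs cont=9.1215 → 9.1215 [wait]  node(2,2) S=207.2340 payoff=0.0000 vs cont=0.0000 → 0.0000 [wait]  ⇒ S*(2)=107.0295
t_1: node(1,0) S=126.2533 payoff=16.4067 vs cont=22.4437 → 22.4437 [wait]  node(1,1) S=175.6797 payoff=0.0000 vs cont=4.6152 → 4.6152 [wait]  ⇒ S*(1)=-
t_0: node(0,0) S=148.9300 payoff=0.0000 vs cont=13.5901 → 13.5901 [wait]  ⇒ S*(0)=-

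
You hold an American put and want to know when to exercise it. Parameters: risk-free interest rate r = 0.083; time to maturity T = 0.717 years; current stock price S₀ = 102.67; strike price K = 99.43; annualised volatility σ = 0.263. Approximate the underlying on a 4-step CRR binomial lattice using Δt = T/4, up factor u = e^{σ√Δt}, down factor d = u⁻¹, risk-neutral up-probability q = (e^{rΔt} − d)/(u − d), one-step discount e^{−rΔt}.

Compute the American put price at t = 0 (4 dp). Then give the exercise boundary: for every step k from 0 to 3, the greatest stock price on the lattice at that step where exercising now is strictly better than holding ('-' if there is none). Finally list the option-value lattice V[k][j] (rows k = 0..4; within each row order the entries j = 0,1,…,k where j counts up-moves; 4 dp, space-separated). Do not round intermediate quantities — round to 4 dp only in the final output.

Δt=0.17925, u=1.11778, d=0.89463, q=0.53936, disc=e^(-rΔt)=0.98523
k=4 terminal: V=max(K-S,0) → 33.6626 17.2574 0.0000 0.0000 0.0000
k=3: j=0 S=73.5138 intr=25.9162 cont=24.4478 V=25.9162[EX]; j=1 S=91.8513 intr=7.5787 cont=7.8320 V=7.8320[hold]; j=2 S=114.7630 intr=0.0000 cont=0.0000 V=0.0000[hold]; j=3 S=143.3897 intr=0.0000 cont=0.0000 V=0.0000[hold]  S*(3)=73.5138
k=2: j=0 S=82.1726 intr=17.2574 cont=15.9236 V=17.2574[EX]; j=1 S=102.6700 intr=0.0000 cont=3.5545 V=3.5545[hold]; j=2 S=128.2803 intr=0.0000 cont=0.0000 V=0.0000[hold]  S*(2)=82.1726
k=1: j=0 S=91.8513 intr=7.5787 cont=9.7209 V=9.7209[hold]; j=1 S=114.7630 intr=0.0000 cont=1.6132 V=1.6132[hold]  S*(1)=-
k=0: j=0 S=102.6700 intr=0.0000 cont=5.2689 V=5.2689[hold]  S*(0)=-

price = 5.2689
boundary = - - 82.1726 73.5138
tree:
5.2689
9.7209 1.6132
17.2574 3.5545 0.0000
25.9162 7.8320 0.0000 0.0000
33.6626 17.2574 0.0000 0.0000 0.0000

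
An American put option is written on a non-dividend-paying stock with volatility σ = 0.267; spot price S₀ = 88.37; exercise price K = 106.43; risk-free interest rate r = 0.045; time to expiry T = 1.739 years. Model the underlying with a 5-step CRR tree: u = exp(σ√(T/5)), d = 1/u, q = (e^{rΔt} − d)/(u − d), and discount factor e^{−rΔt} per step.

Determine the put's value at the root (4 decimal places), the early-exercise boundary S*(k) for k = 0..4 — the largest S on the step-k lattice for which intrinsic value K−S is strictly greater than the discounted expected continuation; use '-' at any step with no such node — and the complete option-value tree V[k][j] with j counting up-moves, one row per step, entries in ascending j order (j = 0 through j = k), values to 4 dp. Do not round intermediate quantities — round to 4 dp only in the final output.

params: Δt=0.34780 u=1.17054 d=0.85431 q=0.51060 e^(-rΔt)=0.98447
t_5 payoffs: 66.2157 51.3302 30.9347 2.9897 0.0000 0.0000
t_4: node(4,0) S=47.0723 payoff=59.3577 vs cont=57.7050 → 59.3577 [stop]  node(4,1) S=64.4963 payoff=41.9337 vs cont=40.2809 → 41.9337 [stop]  node(4,2) S=88.3700 payoff=18.0600 vs cont=16.4072 → 18.0600 [stop]  node(4,3) S=121.0806 payoff=0.0000 vs cont=1.4404 → 1.4404 [wait]  node(4,4) S=165.8993 payoff=0.0000 vs cont=0.0000 → 0.0000 [wait]  ⇒ S*(4)=88.3700
t_3: node(3,0) S=55.0998 payoff=51.3302 vs cont=49.6774 → 51.3302 [stop]  node(3,1) S=75.4953 payoff=30.9347 vs cont=29.2819 → 30.9347 [stop]  node(3,2) S=103.4403 payoff=2.9897 vs cont=9.4254 → 9.4254 [wait]  node(3,3) S=141.7293 payoff=0.0000 vs cont=0.6940 → 0.6940 [wait]  ⇒ S*(3)=75.4953
t_2: node(2,0) S=64.4963 payoff=41.9337 vs cont=40.2809 → 41.9337 [stop]  node(2,1) S=88.3700 payoff=18.0600 vs cont=19.6423 → 19.6423 [wait]  node(2,2) S=121.0806 payoff=0.0000 vs cont=4.8900 → 4.8900 [wait]  ⇒ S*(2)=64.4963
t_1: node(1,0) S=75.4953 payoff=30.9347 vs cont=30.0773 → 30.9347 [stop]  node(1,1) S=103.4403 payoff=2.9897 vs cont=11.9218 → 11.9218 [wait]  ⇒ S*(1)=75.4953
t_0: node(0,0) S=88.3700 payoff=18.0600 vs cont=20.8971 → 20.8971 [wait]  ⇒ S*(0)=-

price = 20.8971
boundary = - 75.4953 64.4963 75.4953 88.3700
tree:
20.8971
30.9347 11.9218
41.9337 19.6423 4.8900
51.3302 30.9347 9.4254 0.6940
59.3577 41.9337 18.0600 1.4404 0.0000
66.2157 51.3302 30.9347 2.9897 0.0000 0.0000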